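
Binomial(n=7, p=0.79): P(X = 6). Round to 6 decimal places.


P = C(n,k) * p^k * (1-p)^(n-k)
C(7,6) = 7
p^k = 0.79^6 ≈ 0.2430875
(1-p)^(n-k) = 0.21^1 = 0.21
P = 7 * 0.2430875 * 0.21 ≈ 0.357339

0.357339


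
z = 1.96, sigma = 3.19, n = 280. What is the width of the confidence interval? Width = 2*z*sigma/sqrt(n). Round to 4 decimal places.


width = 2*z*sigma/sqrt(n)
2*z*sigma = 2 * 1.96 * 3.19 = 12.5048
sqrt(280) ≈ 16.733201
width = 12.5048 / 16.733201 ≈ 0.747305

0.7473


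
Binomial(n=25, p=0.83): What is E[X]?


E[X] = n*p = 25 * 0.83 = 20.75

20.75


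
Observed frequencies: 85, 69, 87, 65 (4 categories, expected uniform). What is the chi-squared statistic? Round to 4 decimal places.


chi2 = sum((O-E)^2/E), E = total/4
total = 306, E = 306/4 = 76.5
(85 - 76.5)^2 / 76.5 = 72.25 / 76.5 = 17/18 ≈ 0.944444
(69 - 76.5)^2 / 76.5 = 56.25 / 76.5 = 25/34 ≈ 0.735294
(87 - 76.5)^2 / 76.5 = 110.25 / 76.5 = 49/34 ≈ 1.441176
(65 - 76.5)^2 / 76.5 = 132.25 / 76.5 = 529/306 ≈ 1.728758
chi2 = 742/153 ≈ 4.849673

4.8497


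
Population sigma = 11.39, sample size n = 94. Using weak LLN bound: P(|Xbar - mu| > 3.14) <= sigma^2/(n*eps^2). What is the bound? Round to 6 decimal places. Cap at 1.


bound = min(1, sigma^2/(n*eps^2))
sigma^2 = 11.39^2 = 129.7321
n*eps^2 = 94 * 3.14^2 = 94 * 9.8596 = 926.8024
sigma^2/(n*eps^2) = 129.7321 / 926.8024 ≈ 0.13997817

0.139978


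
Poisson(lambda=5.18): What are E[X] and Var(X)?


E[X] = Var(X) = lambda = 5.18

5.18, 5.18


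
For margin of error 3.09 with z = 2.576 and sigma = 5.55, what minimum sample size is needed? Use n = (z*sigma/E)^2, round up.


z*sigma/E = 2.576 * 5.55 / 3.09 = 11914/2575 ≈ 4.626796
(z*sigma/E)^2 ≈ 21.407242
round up: n = 22

22


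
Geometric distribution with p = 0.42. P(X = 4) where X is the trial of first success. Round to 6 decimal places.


P = (1-p)^(k-1) * p
(1-p)^(k-1) = 0.58^3 = 0.195112
P = 0.195112 * 0.42 = 0.08194704

0.081947


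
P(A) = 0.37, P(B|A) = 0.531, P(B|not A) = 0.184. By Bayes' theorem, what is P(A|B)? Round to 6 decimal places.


P(A|B) = P(B|A)*P(A) / P(B), P(B) = P(B|A)*P(A) + P(B|not A)*P(not A)
P(B|A)*P(A) = 0.531 * 0.37 = 0.19647
P(B|not A)*P(not A) = 0.184 * 0.63 = 0.11592
P(B) = 0.19647 + 0.11592 = 0.31239
P(A|B) = 0.19647 / 0.31239 = 2183/3471 ≈ 0.62892538

0.628925


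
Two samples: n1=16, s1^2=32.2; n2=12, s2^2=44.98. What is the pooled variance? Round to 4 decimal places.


sp^2 = ((n1-1)*s1^2 + (n2-1)*s2^2)/(n1+n2-2)
(n1-1)*s1^2 = 15 * 32.2 = 483
(n2-1)*s2^2 = 11 * 44.98 = 494.78
numerator = 483 + 494.78 = 977.78
n1+n2-2 = 26
sp^2 = 977.78 / 26 = 48889/1300 ≈ 37.606923

37.6069


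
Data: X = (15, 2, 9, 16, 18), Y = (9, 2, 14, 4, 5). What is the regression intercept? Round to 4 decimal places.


a = ybar - b*xbar, where b = sum((xi-xbar)(yi-ybar)) / sum((xi-xbar)^2)
n = 5, xbar = 60/5 = 12, ybar = 34/5 = 6.8
Sxy = sum((xi-xbar)(yi-ybar)) = 11
Sxx = sum((xi-xbar)^2) = 170
b = Sxy / Sxx = 11/170 ≈ 0.064706
a = 6.8 - 0.064706 * 12 = 512/85 ≈ 6.023529

6.0235


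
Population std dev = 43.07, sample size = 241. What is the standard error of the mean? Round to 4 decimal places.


SE = sigma / sqrt(n)
sqrt(241) ≈ 15.524175
SE = 43.07 / 15.524175 ≈ 2.774383

2.7744


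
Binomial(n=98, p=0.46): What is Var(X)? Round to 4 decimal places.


Var = n*p*(1-p) = 98 * 0.46 * 0.54 = 24.3432

24.3432


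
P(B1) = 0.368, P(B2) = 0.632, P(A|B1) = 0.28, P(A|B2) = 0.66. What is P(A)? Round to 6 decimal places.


P(A) = P(A|B1)*P(B1) + P(A|B2)*P(B2)
P(A|B1)*P(B1) = 0.28 * 0.368 = 0.10304
P(A|B2)*P(B2) = 0.66 * 0.632 = 0.41712
P(A) = 0.10304 + 0.41712 = 0.52016

0.520160


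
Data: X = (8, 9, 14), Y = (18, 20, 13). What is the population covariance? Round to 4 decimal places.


Cov = (1/n)*sum((xi-xbar)(yi-ybar))
n = 3, xbar = 31/3 ≈ 10.333333, ybar = 51/3 = 17
sum((xi-xbar)(yi-ybar)) = -21
Cov = -21 / 3 = -7

-7.0000


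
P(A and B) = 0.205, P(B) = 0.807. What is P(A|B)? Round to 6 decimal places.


P(A|B) = P(A and B) / P(B) = 0.205 / 0.807 = 205/807 ≈ 0.25402726

0.254027


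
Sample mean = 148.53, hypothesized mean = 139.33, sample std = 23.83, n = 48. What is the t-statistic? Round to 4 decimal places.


t = (xbar - mu0) / (s/sqrt(n))
xbar - mu0 = 148.53 - 139.33 = 9.2
sqrt(48) ≈ 6.92820323
s/sqrt(n) = 23.83 / 6.92820323 ≈ 3.43956423
t = 9.2 / 3.43956423 ≈ 2.674757

2.6748


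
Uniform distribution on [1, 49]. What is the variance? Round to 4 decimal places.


Var = (b-a)^2 / 12
(b-a)^2 = (49 - 1)^2 = 2304
Var = 2304/12 = 192

192.0000


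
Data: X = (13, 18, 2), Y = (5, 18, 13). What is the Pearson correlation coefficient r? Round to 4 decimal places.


r = sum((xi-xbar)(yi-ybar)) / sqrt(sum((xi-xbar)^2) * sum((yi-ybar)^2))
n = 3, xbar = 33/3 = 11, ybar = 36/3 = 12
Sxy = sum((xi-xbar)(yi-ybar)) = 19
Sxx = sum((xi-xbar)^2) = 134
Syy = sum((yi-ybar)^2) = 86
sqrt(Sxx*Syy) ≈ 107.349895
r = Sxy / sqrt(Sxx*Syy) = 19 / 107.349895 ≈ 0.176991

0.1770


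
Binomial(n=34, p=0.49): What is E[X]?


E[X] = n*p = 34 * 0.49 = 16.66

16.66


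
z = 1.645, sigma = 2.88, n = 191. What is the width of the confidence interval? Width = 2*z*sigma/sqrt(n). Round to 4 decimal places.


width = 2*z*sigma/sqrt(n)
2*z*sigma = 2 * 1.645 * 2.88 = 9.4752
sqrt(191) ≈ 13.820275
width = 9.4752 / 13.820275 ≈ 0.685601

0.6856


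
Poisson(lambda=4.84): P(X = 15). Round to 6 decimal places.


P = e^(-lam) * lam^k / k!
e^(-4.84) ≈ 0.007907054
lam^k = 4.84^15 ≈ 18736153019.903829
k! = 15! = 1307674368000
P = 0.007907054 * 18736153019.903829 / 1307674368000 ≈ 0.000113

0.000113


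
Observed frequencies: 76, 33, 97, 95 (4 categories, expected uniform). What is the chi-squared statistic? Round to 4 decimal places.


chi2 = sum((O-E)^2/E), E = total/4
total = 301, E = 301/4 = 75.25
(76 - 75.25)^2 / 75.25 = 0.5625 / 75.25 = 9/1204 ≈ 0.007475
(33 - 75.25)^2 / 75.25 = 1785.0625 / 75.25 = 28561/1204 ≈ 23.721761
(97 - 75.25)^2 / 75.25 = 473.0625 / 75.25 = 7569/1204 ≈ 6.286545
(95 - 75.25)^2 / 75.25 = 390.0625 / 75.25 = 6241/1204 ≈ 5.183555
chi2 = 10595/301 ≈ 35.199336

35.1993


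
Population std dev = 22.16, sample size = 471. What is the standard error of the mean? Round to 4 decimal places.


SE = sigma / sqrt(n)
sqrt(471) ≈ 21.702534
SE = 22.16 / 21.702534 ≈ 1.021079

1.0211


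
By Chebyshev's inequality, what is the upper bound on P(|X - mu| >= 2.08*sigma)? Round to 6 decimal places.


P <= 1/k^2
k^2 = 2.08^2 = 4.3264
1/k^2 = 1 / 4.3264 = 625/2704 ≈ 0.23113905

0.231139


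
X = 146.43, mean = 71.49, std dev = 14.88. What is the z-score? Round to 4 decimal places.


z = (X - mu) / sigma
X - mu = 146.43 - 71.49 = 74.94
z = 74.94 / 14.88 = 1249/248 ≈ 5.036290

5.0363


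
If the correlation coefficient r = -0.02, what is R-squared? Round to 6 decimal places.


R^2 = r^2 = (-0.02)^2 = 0.0004

0.000400


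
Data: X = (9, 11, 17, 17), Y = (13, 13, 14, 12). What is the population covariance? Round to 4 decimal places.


Cov = (1/n)*sum((xi-xbar)(yi-ybar))
n = 4, xbar = 54/4 = 13.5, ybar = 52/4 = 13
sum((xi-xbar)(yi-ybar)) = 0
Cov = 0 / 4 = 0

0.0000


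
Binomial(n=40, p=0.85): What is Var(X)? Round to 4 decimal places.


Var = n*p*(1-p) = 40 * 0.85 * 0.15 = 5.1

5.1000


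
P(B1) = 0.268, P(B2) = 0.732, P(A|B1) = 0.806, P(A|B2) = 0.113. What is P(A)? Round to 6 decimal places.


P(A) = P(A|B1)*P(B1) + P(A|B2)*P(B2)
P(A|B1)*P(B1) = 0.806 * 0.268 = 0.216008
P(A|B2)*P(B2) = 0.113 * 0.732 = 0.082716
P(A) = 0.216008 + 0.082716 = 0.298724

0.298724


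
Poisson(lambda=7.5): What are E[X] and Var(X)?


E[X] = Var(X) = lambda = 7.5

7.5, 7.5


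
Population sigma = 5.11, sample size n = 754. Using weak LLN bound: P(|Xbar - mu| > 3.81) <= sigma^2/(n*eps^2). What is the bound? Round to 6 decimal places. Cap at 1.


bound = min(1, sigma^2/(n*eps^2))
sigma^2 = 5.11^2 = 26.1121
n*eps^2 = 754 * 3.81^2 = 754 * 14.5161 = 10945.1394
sigma^2/(n*eps^2) = 26.1121 / 10945.1394 ≈ 0.00238573

0.002386


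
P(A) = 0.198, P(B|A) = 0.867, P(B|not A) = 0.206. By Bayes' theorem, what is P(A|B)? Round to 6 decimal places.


P(A|B) = P(B|A)*P(A) / P(B), P(B) = P(B|A)*P(A) + P(B|not A)*P(not A)
P(B|A)*P(A) = 0.867 * 0.198 = 0.171666
P(B|not A)*P(not A) = 0.206 * 0.802 = 0.165212
P(B) = 0.171666 + 0.165212 = 0.336878
P(A|B) = 0.171666 / 0.336878 ≈ 0.50957914

0.509579


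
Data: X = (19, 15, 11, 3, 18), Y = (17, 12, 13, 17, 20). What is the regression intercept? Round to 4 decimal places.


a = ybar - b*xbar, where b = sum((xi-xbar)(yi-ybar)) / sum((xi-xbar)^2)
n = 5, xbar = 66/5 = 13.2, ybar = 79/5 = 15.8
Sxy = sum((xi-xbar)(yi-ybar)) = 14.2
Sxx = sum((xi-xbar)^2) = 168.8
b = Sxy / Sxx = 71/844 ≈ 0.084123
a = 15.8 - 0.084123 * 13.2 = 6199/422 ≈ 14.689573

14.6896


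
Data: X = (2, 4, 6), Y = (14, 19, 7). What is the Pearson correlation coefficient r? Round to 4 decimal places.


r = sum((xi-xbar)(yi-ybar)) / sqrt(sum((xi-xbar)^2) * sum((yi-ybar)^2))
n = 3, xbar = 12/3 = 4, ybar = 40/3 ≈ 13.333333
Sxy = sum((xi-xbar)(yi-ybar)) = -14
Sxx = sum((xi-xbar)^2) = 8
Syy = sum((yi-ybar)^2) = 218/3 ≈ 72.666667
sqrt(Sxx*Syy) ≈ 24.110855
r = Sxy / sqrt(Sxx*Syy) = -14 / 24.110855 ≈ -0.580651

-0.5807


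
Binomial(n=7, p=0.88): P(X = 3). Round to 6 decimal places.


P = C(n,k) * p^k * (1-p)^(n-k)
C(7,3) = 35
p^k = 0.88^3 = 0.681472
(1-p)^(n-k) = 0.12^4 = 0.00020736
P = 35 * 0.681472 * 0.00020736 ≈ 0.004946

0.004946


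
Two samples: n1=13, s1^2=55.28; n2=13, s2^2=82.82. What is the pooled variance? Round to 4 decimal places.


sp^2 = ((n1-1)*s1^2 + (n2-1)*s2^2)/(n1+n2-2)
(n1-1)*s1^2 = 12 * 55.28 = 663.36
(n2-1)*s2^2 = 12 * 82.82 = 993.84
numerator = 663.36 + 993.84 = 1657.2
n1+n2-2 = 24
sp^2 = 1657.2 / 24 = 69.05

69.0500


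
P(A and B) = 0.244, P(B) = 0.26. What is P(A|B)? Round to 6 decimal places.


P(A|B) = P(A and B) / P(B) = 0.244 / 0.26 = 61/65 ≈ 0.93846154

0.938462


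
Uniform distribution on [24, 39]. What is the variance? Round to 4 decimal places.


Var = (b-a)^2 / 12
(b-a)^2 = (39 - 24)^2 = 225
Var = 225/12 = 18.75

18.7500


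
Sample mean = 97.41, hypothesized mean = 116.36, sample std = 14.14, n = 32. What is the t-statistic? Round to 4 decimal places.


t = (xbar - mu0) / (s/sqrt(n))
xbar - mu0 = 97.41 - 116.36 = -18.95
sqrt(32) ≈ 5.65685425
s/sqrt(n) = 14.14 / 5.65685425 ≈ 2.49962247
t = -18.95 / 2.49962247 ≈ -7.581145

-7.5811


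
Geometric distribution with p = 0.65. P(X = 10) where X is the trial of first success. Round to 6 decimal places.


P = (1-p)^(k-1) * p
(1-p)^(k-1) = 0.35^9 ≈ 0.00007881564
P = 0.00007881564 * 0.65 ≈ 0.00005123017

0.000051


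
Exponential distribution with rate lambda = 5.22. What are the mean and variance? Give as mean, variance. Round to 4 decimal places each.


mean = 1/lam, var = 1/lam^2
mean = 1 / 5.22 = 50/261 ≈ 0.191571
lam^2 = 5.22^2 = 27.2484
var = 1 / 27.2484 ≈ 0.036699

0.1916, 0.0367


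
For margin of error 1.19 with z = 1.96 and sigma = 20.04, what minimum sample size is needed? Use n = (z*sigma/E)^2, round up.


z*sigma/E = 1.96 * 20.04 / 1.19 = 14028/425 ≈ 33.007059
(z*sigma/E)^2 ≈ 1089.465932
round up: n = 1090

1090


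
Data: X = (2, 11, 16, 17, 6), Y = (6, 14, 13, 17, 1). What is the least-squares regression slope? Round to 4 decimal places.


b = sum((xi-xbar)(yi-ybar)) / sum((xi-xbar)^2)
n = 5, xbar = 52/5 = 10.4, ybar = 51/5 = 10.2
Sxy = sum((xi-xbar)(yi-ybar)) = 138.6
Sxx = sum((xi-xbar)^2) = 165.2
b = Sxy / Sxx = 99/118 ≈ 0.838983

0.8390


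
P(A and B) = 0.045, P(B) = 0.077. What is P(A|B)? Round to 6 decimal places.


P(A|B) = P(A and B) / P(B) = 0.045 / 0.077 = 45/77 ≈ 0.58441558

0.584416


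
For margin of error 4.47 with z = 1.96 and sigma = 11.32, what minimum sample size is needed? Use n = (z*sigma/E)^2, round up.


z*sigma/E = 1.96 * 11.32 / 4.47 ≈ 4.963579
(z*sigma/E)^2 ≈ 24.637121
round up: n = 25

25


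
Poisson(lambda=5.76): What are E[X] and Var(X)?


E[X] = Var(X) = lambda = 5.76

5.76, 5.76


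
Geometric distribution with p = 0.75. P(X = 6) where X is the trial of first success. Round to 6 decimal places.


P = (1-p)^(k-1) * p
(1-p)^(k-1) = 0.25^5 = 0.0009765625
P = 0.0009765625 * 0.75 = 3/4096 ≈ 0.0007324219

0.000732


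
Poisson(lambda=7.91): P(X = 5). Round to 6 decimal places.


P = e^(-lam) * lam^k / k!
e^(-7.91) ≈ 0.0003670546
lam^k = 7.91^5 ≈ 30965.808058
k! = 5! = 120
P = 0.0003670546 * 30965.808058 / 120 ≈ 0.094718

0.094718


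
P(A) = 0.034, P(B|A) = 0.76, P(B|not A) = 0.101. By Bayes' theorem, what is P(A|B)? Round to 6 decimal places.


P(A|B) = P(B|A)*P(A) / P(B), P(B) = P(B|A)*P(A) + P(B|not A)*P(not A)
P(B|A)*P(A) = 0.76 * 0.034 = 0.02584
P(B|not A)*P(not A) = 0.101 * 0.966 = 0.097566
P(B) = 0.02584 + 0.097566 = 0.123406
P(A|B) = 0.02584 / 0.123406 ≈ 0.20939014

0.209390


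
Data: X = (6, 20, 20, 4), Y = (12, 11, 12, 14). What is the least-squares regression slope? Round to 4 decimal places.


b = sum((xi-xbar)(yi-ybar)) / sum((xi-xbar)^2)
n = 4, xbar = 50/4 = 12.5, ybar = 49/4 = 12.25
Sxy = sum((xi-xbar)(yi-ybar)) = -24.5
Sxx = sum((xi-xbar)^2) = 227
b = Sxy / Sxx = -49/454 ≈ -0.107930

-0.1079


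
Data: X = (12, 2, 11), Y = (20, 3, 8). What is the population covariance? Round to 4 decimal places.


Cov = (1/n)*sum((xi-xbar)(yi-ybar))
n = 3, xbar = 25/3 ≈ 8.333333, ybar = 31/3 ≈ 10.333333
sum((xi-xbar)(yi-ybar)) = 227/3 ≈ 75.666667
Cov = 75.666667 / 3 = 227/9 ≈ 25.222222

25.2222


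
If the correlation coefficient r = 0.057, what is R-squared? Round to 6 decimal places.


R^2 = r^2 = (0.057)^2 = 0.003249

0.003249


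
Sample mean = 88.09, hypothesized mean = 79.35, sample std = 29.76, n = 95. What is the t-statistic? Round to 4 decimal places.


t = (xbar - mu0) / (s/sqrt(n))
xbar - mu0 = 88.09 - 79.35 = 8.74
sqrt(95) ≈ 9.74679434
s/sqrt(n) = 29.76 / 9.74679434 ≈ 3.05331158
t = 8.74 / 3.05331158 ≈ 2.862466

2.8625


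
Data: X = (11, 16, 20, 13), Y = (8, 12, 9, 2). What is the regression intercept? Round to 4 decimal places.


a = ybar - b*xbar, where b = sum((xi-xbar)(yi-ybar)) / sum((xi-xbar)^2)
n = 4, xbar = 60/4 = 15, ybar = 31/4 = 7.75
Sxy = sum((xi-xbar)(yi-ybar)) = 21
Sxx = sum((xi-xbar)^2) = 46
b = Sxy / Sxx = 21/46 ≈ 0.456522
a = 7.75 - 0.456522 * 15 = 83/92 ≈ 0.902174

0.9022


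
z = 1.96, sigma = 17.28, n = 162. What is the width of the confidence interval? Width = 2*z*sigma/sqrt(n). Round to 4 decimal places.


width = 2*z*sigma/sqrt(n)
2*z*sigma = 2 * 1.96 * 17.28 = 67.7376
sqrt(162) ≈ 12.727922
width = 67.7376 / 12.727922 ≈ 5.321968

5.3220


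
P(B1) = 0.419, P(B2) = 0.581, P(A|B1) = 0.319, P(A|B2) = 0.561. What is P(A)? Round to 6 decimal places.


P(A) = P(A|B1)*P(B1) + P(A|B2)*P(B2)
P(A|B1)*P(B1) = 0.319 * 0.419 = 0.133661
P(A|B2)*P(B2) = 0.561 * 0.581 = 0.325941
P(A) = 0.133661 + 0.325941 = 0.459602

0.459602


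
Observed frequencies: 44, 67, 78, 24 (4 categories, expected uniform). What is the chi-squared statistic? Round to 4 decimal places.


chi2 = sum((O-E)^2/E), E = total/4
total = 213, E = 213/4 = 53.25
(44 - 53.25)^2 / 53.25 = 85.5625 / 53.25 = 1369/852 ≈ 1.606808
(67 - 53.25)^2 / 53.25 = 189.0625 / 53.25 = 3025/852 ≈ 3.550469
(78 - 53.25)^2 / 53.25 = 612.5625 / 53.25 = 3267/284 ≈ 11.503521
(24 - 53.25)^2 / 53.25 = 855.5625 / 53.25 = 4563/284 ≈ 16.066901
chi2 = 6971/213 ≈ 32.727700

32.7277


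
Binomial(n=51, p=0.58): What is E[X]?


E[X] = n*p = 51 * 0.58 = 29.58

29.58


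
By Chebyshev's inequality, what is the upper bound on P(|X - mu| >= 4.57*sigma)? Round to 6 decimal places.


P <= 1/k^2
k^2 = 4.57^2 = 20.8849
1/k^2 = 1 / 20.8849 ≈ 0.04788148

0.047881


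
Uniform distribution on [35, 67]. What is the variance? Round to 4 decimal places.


Var = (b-a)^2 / 12
(b-a)^2 = (67 - 35)^2 = 1024
Var = 1024/12 ≈ 85.333333

85.3333


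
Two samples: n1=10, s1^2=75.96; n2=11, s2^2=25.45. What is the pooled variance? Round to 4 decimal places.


sp^2 = ((n1-1)*s1^2 + (n2-1)*s2^2)/(n1+n2-2)
(n1-1)*s1^2 = 9 * 75.96 = 683.64
(n2-1)*s2^2 = 10 * 25.45 = 254.5
numerator = 683.64 + 254.5 = 938.14
n1+n2-2 = 19
sp^2 = 938.14 / 19 = 46907/950 ≈ 49.375789

49.3758


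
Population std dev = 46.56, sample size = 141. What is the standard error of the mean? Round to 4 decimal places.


SE = sigma / sqrt(n)
sqrt(141) ≈ 11.874342
SE = 46.56 / 11.874342 ≈ 3.921059

3.9211


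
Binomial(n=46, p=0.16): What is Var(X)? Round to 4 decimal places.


Var = n*p*(1-p) = 46 * 0.16 * 0.84 = 6.1824

6.1824


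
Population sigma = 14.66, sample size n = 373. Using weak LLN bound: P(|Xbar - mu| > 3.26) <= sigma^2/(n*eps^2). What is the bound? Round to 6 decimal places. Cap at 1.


bound = min(1, sigma^2/(n*eps^2))
sigma^2 = 14.66^2 = 214.9156
n*eps^2 = 373 * 3.26^2 = 373 * 10.6276 = 3964.0948
sigma^2/(n*eps^2) = 214.9156 / 3964.0948 ≈ 0.05421556

0.054216


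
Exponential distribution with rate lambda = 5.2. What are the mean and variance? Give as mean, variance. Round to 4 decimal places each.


mean = 1/lam, var = 1/lam^2
mean = 1 / 5.2 = 5/26 ≈ 0.192308
lam^2 = 5.2^2 = 27.04
var = 1 / 27.04 = 25/676 ≈ 0.036982

0.1923, 0.0370


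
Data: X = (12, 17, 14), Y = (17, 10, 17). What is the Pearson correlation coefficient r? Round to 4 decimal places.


r = sum((xi-xbar)(yi-ybar)) / sqrt(sum((xi-xbar)^2) * sum((yi-ybar)^2))
n = 3, xbar = 43/3 ≈ 14.333333, ybar = 44/3 ≈ 14.666667
Sxy = sum((xi-xbar)(yi-ybar)) = -56/3 ≈ -18.666667
Sxx = sum((xi-xbar)^2) = 38/3 ≈ 12.666667
Syy = sum((yi-ybar)^2) = 98/3 ≈ 32.666667
sqrt(Sxx*Syy) ≈ 20.341528
r = Sxy / sqrt(Sxx*Syy) = -18.666667 / 20.341528 ≈ -0.917663

-0.9177


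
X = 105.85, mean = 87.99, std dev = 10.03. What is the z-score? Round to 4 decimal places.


z = (X - mu) / sigma
X - mu = 105.85 - 87.99 = 17.86
z = 17.86 / 10.03 = 1786/1003 ≈ 1.780658

1.7807


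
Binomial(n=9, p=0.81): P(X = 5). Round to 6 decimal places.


P = C(n,k) * p^k * (1-p)^(n-k)
C(9,5) = 126
p^k = 0.81^5 ≈ 0.3486784
(1-p)^(n-k) = 0.19^4 = 0.00130321
P = 126 * 0.3486784 * 0.00130321 ≈ 0.057255

0.057255


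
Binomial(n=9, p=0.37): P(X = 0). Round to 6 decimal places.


P = C(n,k) * p^k * (1-p)^(n-k)
C(9,0) = 1
p^k = 0.37^0 = 1
(1-p)^(n-k) = 0.63^9 ≈ 0.01563381
P = 1 * 1 * 0.01563381 ≈ 0.015634

0.015634


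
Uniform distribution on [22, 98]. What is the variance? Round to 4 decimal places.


Var = (b-a)^2 / 12
(b-a)^2 = (98 - 22)^2 = 5776
Var = 5776/12 ≈ 481.333333

481.3333


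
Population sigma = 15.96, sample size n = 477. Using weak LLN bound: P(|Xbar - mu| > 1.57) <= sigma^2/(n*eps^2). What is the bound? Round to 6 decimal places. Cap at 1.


bound = min(1, sigma^2/(n*eps^2))
sigma^2 = 15.96^2 = 254.7216
n*eps^2 = 477 * 1.57^2 = 477 * 2.4649 = 1175.7573
sigma^2/(n*eps^2) = 254.7216 / 1175.7573 ≈ 0.21664471

0.216645


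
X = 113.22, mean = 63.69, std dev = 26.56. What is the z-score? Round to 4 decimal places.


z = (X - mu) / sigma
X - mu = 113.22 - 63.69 = 49.53
z = 49.53 / 26.56 = 4953/2656 ≈ 1.864834

1.8648


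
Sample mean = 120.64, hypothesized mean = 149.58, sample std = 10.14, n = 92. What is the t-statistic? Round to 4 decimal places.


t = (xbar - mu0) / (s/sqrt(n))
xbar - mu0 = 120.64 - 149.58 = -28.94
sqrt(92) ≈ 9.59166305
s/sqrt(n) = 10.14 / 9.59166305 ≈ 1.05716808
t = -28.94 / 1.05716808 ≈ -27.375023

-27.3750


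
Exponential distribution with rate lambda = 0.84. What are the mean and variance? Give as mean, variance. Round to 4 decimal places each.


mean = 1/lam, var = 1/lam^2
mean = 1 / 0.84 = 25/21 ≈ 1.190476
lam^2 = 0.84^2 = 0.7056
var = 1 / 0.7056 = 625/441 ≈ 1.417234

1.1905, 1.4172


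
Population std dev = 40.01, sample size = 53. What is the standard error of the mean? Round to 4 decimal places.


SE = sigma / sqrt(n)
sqrt(53) ≈ 7.280110
SE = 40.01 / 7.280110 ≈ 5.495796

5.4958


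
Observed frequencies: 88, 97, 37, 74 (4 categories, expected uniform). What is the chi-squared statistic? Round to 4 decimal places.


chi2 = sum((O-E)^2/E), E = total/4
total = 296, E = 296/4 = 74
(88 - 74)^2 / 74 = 196 / 74 = 98/37 ≈ 2.648649
(97 - 74)^2 / 74 = 529 / 74 = 529/74 ≈ 7.148649
(37 - 74)^2 / 74 = 1369 / 74 = 18.5
(74 - 74)^2 / 74 = 0 / 74 = 0
chi2 = 1047/37 ≈ 28.297297

28.2973


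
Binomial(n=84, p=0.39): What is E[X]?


E[X] = n*p = 84 * 0.39 = 32.76

32.76


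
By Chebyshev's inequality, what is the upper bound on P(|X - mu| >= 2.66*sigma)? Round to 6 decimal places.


P <= 1/k^2
k^2 = 2.66^2 = 7.0756
1/k^2 = 1 / 7.0756 ≈ 0.14133077

0.141331


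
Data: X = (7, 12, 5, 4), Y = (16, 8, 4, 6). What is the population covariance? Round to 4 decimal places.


Cov = (1/n)*sum((xi-xbar)(yi-ybar))
n = 4, xbar = 28/4 = 7, ybar = 34/4 = 8.5
sum((xi-xbar)(yi-ybar)) = 14
Cov = 14 / 4 = 3.5

3.5000


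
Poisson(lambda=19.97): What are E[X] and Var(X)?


E[X] = Var(X) = lambda = 19.97

19.97, 19.97


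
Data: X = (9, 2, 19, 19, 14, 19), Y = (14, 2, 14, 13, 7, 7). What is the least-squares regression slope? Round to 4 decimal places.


b = sum((xi-xbar)(yi-ybar)) / sum((xi-xbar)^2)
n = 6, xbar = 82/6 = 41/3 ≈ 13.666667, ybar = 57/6 = 9.5
Sxy = sum((xi-xbar)(yi-ybar)) = 95
Sxx = sum((xi-xbar)^2) = 730/3 ≈ 243.333333
b = Sxy / Sxx = 57/146 ≈ 0.390411

0.3904


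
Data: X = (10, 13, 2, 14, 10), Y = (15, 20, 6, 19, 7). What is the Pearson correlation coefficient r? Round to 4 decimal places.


r = sum((xi-xbar)(yi-ybar)) / sqrt(sum((xi-xbar)^2) * sum((yi-ybar)^2))
n = 5, xbar = 49/5 = 9.8, ybar = 67/5 = 13.4
Sxy = sum((xi-xbar)(yi-ybar)) = 101.4
Sxx = sum((xi-xbar)^2) = 88.8
Syy = sum((yi-ybar)^2) = 173.2
sqrt(Sxx*Syy) ≈ 124.016773
r = Sxy / sqrt(Sxx*Syy) = 101.4 / 124.016773 ≈ 0.817631

0.8176


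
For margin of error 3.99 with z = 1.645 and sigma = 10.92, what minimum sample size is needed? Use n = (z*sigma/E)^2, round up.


z*sigma/E = 1.645 * 10.92 / 3.99 = 4277/950 ≈ 4.502105
(z*sigma/E)^2 ≈ 20.268952
round up: n = 21

21


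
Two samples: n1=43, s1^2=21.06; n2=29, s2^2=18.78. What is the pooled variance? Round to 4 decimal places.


sp^2 = ((n1-1)*s1^2 + (n2-1)*s2^2)/(n1+n2-2)
(n1-1)*s1^2 = 42 * 21.06 = 884.52
(n2-1)*s2^2 = 28 * 18.78 = 525.84
numerator = 884.52 + 525.84 = 1410.36
n1+n2-2 = 70
sp^2 = 1410.36 / 70 = 20.148

20.1480


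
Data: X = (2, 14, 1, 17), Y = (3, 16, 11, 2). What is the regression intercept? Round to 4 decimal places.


a = ybar - b*xbar, where b = sum((xi-xbar)(yi-ybar)) / sum((xi-xbar)^2)
n = 4, xbar = 34/4 = 8.5, ybar = 32/4 = 8
Sxy = sum((xi-xbar)(yi-ybar)) = 3
Sxx = sum((xi-xbar)^2) = 201
b = Sxy / Sxx = 1/67 ≈ 0.014925
a = 8 - 0.014925 * 8.5 = 1055/134 ≈ 7.873134

7.8731


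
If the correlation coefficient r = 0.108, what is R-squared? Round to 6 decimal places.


R^2 = r^2 = (0.108)^2 = 0.011664

0.011664


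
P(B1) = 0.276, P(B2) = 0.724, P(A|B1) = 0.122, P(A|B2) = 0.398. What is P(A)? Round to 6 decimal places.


P(A) = P(A|B1)*P(B1) + P(A|B2)*P(B2)
P(A|B1)*P(B1) = 0.122 * 0.276 = 0.033672
P(A|B2)*P(B2) = 0.398 * 0.724 = 0.288152
P(A) = 0.033672 + 0.288152 = 0.321824

0.321824


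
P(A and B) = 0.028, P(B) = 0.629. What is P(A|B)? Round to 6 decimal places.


P(A|B) = P(A and B) / P(B) = 0.028 / 0.629 = 28/629 ≈ 0.04451510

0.044515


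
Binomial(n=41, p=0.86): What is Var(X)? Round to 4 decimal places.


Var = n*p*(1-p) = 41 * 0.86 * 0.14 = 4.9364

4.9364


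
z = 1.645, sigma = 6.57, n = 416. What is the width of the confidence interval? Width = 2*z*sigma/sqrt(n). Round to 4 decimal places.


width = 2*z*sigma/sqrt(n)
2*z*sigma = 2 * 1.645 * 6.57 = 21.6153
sqrt(416) ≈ 20.396078
width = 21.6153 / 20.396078 ≈ 1.059777

1.0598


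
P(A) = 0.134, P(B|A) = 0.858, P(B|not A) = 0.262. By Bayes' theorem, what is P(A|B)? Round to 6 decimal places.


P(A|B) = P(B|A)*P(A) / P(B), P(B) = P(B|A)*P(A) + P(B|not A)*P(not A)
P(B|A)*P(A) = 0.858 * 0.134 = 0.114972
P(B|not A)*P(not A) = 0.262 * 0.866 = 0.226892
P(B) = 0.114972 + 0.226892 = 0.341864
P(A|B) = 0.114972 / 0.341864 ≈ 0.33630918

0.336309


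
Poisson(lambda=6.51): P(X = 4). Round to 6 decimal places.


P = e^(-lam) * lam^k / k!
e^(-6.51) ≈ 0.001488480
lam^k = 6.51^4 ≈ 1796.072876
k! = 4! = 24
P = 0.001488480 * 1796.072876 / 24 ≈ 0.111392

0.111392


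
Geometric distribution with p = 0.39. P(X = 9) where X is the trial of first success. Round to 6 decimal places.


P = (1-p)^(k-1) * p
(1-p)^(k-1) = 0.61^8 ≈ 0.01917073
P = 0.01917073 * 0.39 ≈ 0.007476585

0.007477


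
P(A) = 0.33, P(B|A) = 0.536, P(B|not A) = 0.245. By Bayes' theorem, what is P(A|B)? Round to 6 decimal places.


P(A|B) = P(B|A)*P(A) / P(B), P(B) = P(B|A)*P(A) + P(B|not A)*P(not A)
P(B|A)*P(A) = 0.536 * 0.33 = 0.17688
P(B|not A)*P(not A) = 0.245 * 0.67 = 0.16415
P(B) = 0.17688 + 0.16415 = 0.34103
P(A|B) = 0.17688 / 0.34103 = 264/509 ≈ 0.51866405

0.518664


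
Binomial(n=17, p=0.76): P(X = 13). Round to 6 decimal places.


P = C(n,k) * p^k * (1-p)^(n-k)
C(17,13) = 2380
p^k = 0.76^13 ≈ 0.02822128
(1-p)^(n-k) = 0.24^4 = 0.00331776
P = 2380 * 0.02822128 * 0.00331776 ≈ 0.222843

0.222843


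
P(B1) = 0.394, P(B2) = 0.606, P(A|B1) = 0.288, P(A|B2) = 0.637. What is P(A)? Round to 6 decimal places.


P(A) = P(A|B1)*P(B1) + P(A|B2)*P(B2)
P(A|B1)*P(B1) = 0.288 * 0.394 = 0.113472
P(A|B2)*P(B2) = 0.637 * 0.606 = 0.386022
P(A) = 0.113472 + 0.386022 = 0.499494

0.499494


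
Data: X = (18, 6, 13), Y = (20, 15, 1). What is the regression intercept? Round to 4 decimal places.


a = ybar - b*xbar, where b = sum((xi-xbar)(yi-ybar)) / sum((xi-xbar)^2)
n = 3, xbar = 37/3 ≈ 12.333333, ybar = 36/3 = 12
Sxy = sum((xi-xbar)(yi-ybar)) = 19
Sxx = sum((xi-xbar)^2) = 218/3 ≈ 72.666667
b = Sxy / Sxx = 57/218 ≈ 0.261468
a = 12 - 0.261468 * 12.333333 = 1913/218 ≈ 8.775229

8.7752


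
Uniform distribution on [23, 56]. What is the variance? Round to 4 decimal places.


Var = (b-a)^2 / 12
(b-a)^2 = (56 - 23)^2 = 1089
Var = 1089/12 = 90.75

90.7500


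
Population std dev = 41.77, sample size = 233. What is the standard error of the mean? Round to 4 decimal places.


SE = sigma / sqrt(n)
sqrt(233) ≈ 15.264338
SE = 41.77 / 15.264338 ≈ 2.736444

2.7364


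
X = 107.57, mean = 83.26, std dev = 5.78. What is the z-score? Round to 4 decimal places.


z = (X - mu) / sigma
X - mu = 107.57 - 83.26 = 24.31
z = 24.31 / 5.78 = 143/34 ≈ 4.205882

4.2059


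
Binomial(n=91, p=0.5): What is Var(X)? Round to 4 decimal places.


Var = n*p*(1-p) = 91 * 0.5 * 0.5 = 22.75

22.7500


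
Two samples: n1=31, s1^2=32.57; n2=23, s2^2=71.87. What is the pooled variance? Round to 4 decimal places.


sp^2 = ((n1-1)*s1^2 + (n2-1)*s2^2)/(n1+n2-2)
(n1-1)*s1^2 = 30 * 32.57 = 977.1
(n2-1)*s2^2 = 22 * 71.87 = 1581.14
numerator = 977.1 + 1581.14 = 2558.24
n1+n2-2 = 52
sp^2 = 2558.24 / 52 = 15989/325 ≈ 49.196923

49.1969


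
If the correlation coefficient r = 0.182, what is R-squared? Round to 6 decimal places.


R^2 = r^2 = (0.182)^2 = 0.033124

0.033124


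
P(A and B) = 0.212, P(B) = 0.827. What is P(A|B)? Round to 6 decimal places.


P(A|B) = P(A and B) / P(B) = 0.212 / 0.827 = 212/827 ≈ 0.25634825

0.256348


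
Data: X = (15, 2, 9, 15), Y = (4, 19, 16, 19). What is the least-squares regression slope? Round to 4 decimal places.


b = sum((xi-xbar)(yi-ybar)) / sum((xi-xbar)^2)
n = 4, xbar = 41/4 = 10.25, ybar = 58/4 = 14.5
Sxy = sum((xi-xbar)(yi-ybar)) = -67.5
Sxx = sum((xi-xbar)^2) = 114.75
b = Sxy / Sxx = -10/17 ≈ -0.588235

-0.5882


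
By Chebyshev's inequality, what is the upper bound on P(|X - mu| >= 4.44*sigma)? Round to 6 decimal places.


P <= 1/k^2
k^2 = 4.44^2 = 19.7136
1/k^2 = 1 / 19.7136 ≈ 0.05072640

0.050726


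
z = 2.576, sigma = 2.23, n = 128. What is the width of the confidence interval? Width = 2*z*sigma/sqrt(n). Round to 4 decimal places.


width = 2*z*sigma/sqrt(n)
2*z*sigma = 2 * 2.576 * 2.23 = 11.48896
sqrt(128) ≈ 11.313708
width = 11.48896 / 11.313708 ≈ 1.015490

1.0155


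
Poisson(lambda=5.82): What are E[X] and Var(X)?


E[X] = Var(X) = lambda = 5.82

5.82, 5.82


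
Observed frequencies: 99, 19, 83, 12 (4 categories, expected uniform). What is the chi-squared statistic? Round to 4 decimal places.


chi2 = sum((O-E)^2/E), E = total/4
total = 213, E = 213/4 = 53.25
(99 - 53.25)^2 / 53.25 = 2093.0625 / 53.25 = 11163/284 ≈ 39.306338
(19 - 53.25)^2 / 53.25 = 1173.0625 / 53.25 = 18769/852 ≈ 22.029343
(83 - 53.25)^2 / 53.25 = 885.0625 / 53.25 = 14161/852 ≈ 16.620892
(12 - 53.25)^2 / 53.25 = 1701.5625 / 53.25 = 9075/284 ≈ 31.954225
chi2 = 23411/213 ≈ 109.910798

109.9108


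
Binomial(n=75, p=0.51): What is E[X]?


E[X] = n*p = 75 * 0.51 = 38.25

38.25


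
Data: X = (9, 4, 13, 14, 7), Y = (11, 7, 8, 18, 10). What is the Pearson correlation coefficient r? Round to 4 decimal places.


r = sum((xi-xbar)(yi-ybar)) / sqrt(sum((xi-xbar)^2) * sum((yi-ybar)^2))
n = 5, xbar = 47/5 = 9.4, ybar = 54/5 = 10.8
Sxy = sum((xi-xbar)(yi-ybar)) = 45.4
Sxx = sum((xi-xbar)^2) = 69.2
Syy = sum((yi-ybar)^2) = 74.8
sqrt(Sxx*Syy) ≈ 71.945535
r = Sxy / sqrt(Sxx*Syy) = 45.4 / 71.945535 ≈ 0.631033

0.6310


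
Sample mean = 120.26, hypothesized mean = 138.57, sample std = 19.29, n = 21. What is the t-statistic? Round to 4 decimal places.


t = (xbar - mu0) / (s/sqrt(n))
xbar - mu0 = 120.26 - 138.57 = -18.31
sqrt(21) ≈ 4.58257569
s/sqrt(n) = 19.29 / 4.58257569 ≈ 4.20942310
t = -18.31 / 4.20942310 ≈ -4.349765

-4.3498


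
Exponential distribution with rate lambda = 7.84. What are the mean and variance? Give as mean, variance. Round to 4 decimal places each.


mean = 1/lam, var = 1/lam^2
mean = 1 / 7.84 = 25/196 ≈ 0.127551
lam^2 = 7.84^2 = 61.4656
var = 1 / 61.4656 ≈ 0.016269

0.1276, 0.0163


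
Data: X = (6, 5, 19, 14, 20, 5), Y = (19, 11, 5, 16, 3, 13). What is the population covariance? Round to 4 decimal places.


Cov = (1/n)*sum((xi-xbar)(yi-ybar))
n = 6, xbar = 69/6 = 11.5, ybar = 67/6 ≈ 11.166667
sum((xi-xbar)(yi-ybar)) = -157.5
Cov = -157.5 / 6 = -26.25

-26.2500


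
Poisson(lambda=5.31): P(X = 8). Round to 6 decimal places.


P = e^(-lam) * lam^k / k!
e^(-5.31) ≈ 0.004941927
lam^k = 5.31^8 ≈ 632056.888186
k! = 8! = 40320
P = 0.004941927 * 632056.888186 / 40320 ≈ 0.077470

0.077470


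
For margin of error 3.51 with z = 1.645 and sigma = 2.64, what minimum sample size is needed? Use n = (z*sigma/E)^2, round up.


z*sigma/E = 1.645 * 2.64 / 3.51 = 3619/2925 ≈ 1.237265
(z*sigma/E)^2 ≈ 1.530825
round up: n = 2

2


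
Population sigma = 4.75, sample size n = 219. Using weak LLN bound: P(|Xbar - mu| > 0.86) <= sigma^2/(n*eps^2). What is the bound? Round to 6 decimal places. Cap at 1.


bound = min(1, sigma^2/(n*eps^2))
sigma^2 = 4.75^2 = 22.5625
n*eps^2 = 219 * 0.86^2 = 219 * 0.7396 = 161.9724
sigma^2/(n*eps^2) = 22.5625 / 161.9724 ≈ 0.13929842

0.139298


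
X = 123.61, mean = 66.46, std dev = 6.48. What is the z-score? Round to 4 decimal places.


z = (X - mu) / sigma
X - mu = 123.61 - 66.46 = 57.15
z = 57.15 / 6.48 = 635/72 ≈ 8.819444

8.8194


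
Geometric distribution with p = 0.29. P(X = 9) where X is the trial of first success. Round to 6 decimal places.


P = (1-p)^(k-1) * p
(1-p)^(k-1) = 0.71^8 ≈ 0.06457535
P = 0.06457535 * 0.29 ≈ 0.01872685

0.018727


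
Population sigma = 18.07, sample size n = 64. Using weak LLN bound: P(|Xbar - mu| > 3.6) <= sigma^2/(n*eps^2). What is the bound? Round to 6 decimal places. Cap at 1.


bound = min(1, sigma^2/(n*eps^2))
sigma^2 = 18.07^2 = 326.5249
n*eps^2 = 64 * 3.6^2 = 64 * 12.96 = 829.44
sigma^2/(n*eps^2) = 326.5249 / 829.44 ≈ 0.39366910

0.393669


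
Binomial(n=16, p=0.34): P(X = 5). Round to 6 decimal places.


P = C(n,k) * p^k * (1-p)^(n-k)
C(16,5) = 4368
p^k = 0.34^5 ≈ 0.004543542
(1-p)^(n-k) = 0.66^11 ≈ 0.01035102
P = 4368 * 0.004543542 * 0.01035102 ≈ 0.205428

0.205428


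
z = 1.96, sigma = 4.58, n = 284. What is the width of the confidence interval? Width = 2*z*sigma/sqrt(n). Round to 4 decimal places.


width = 2*z*sigma/sqrt(n)
2*z*sigma = 2 * 1.96 * 4.58 = 17.9536
sqrt(284) ≈ 16.852300
width = 17.9536 / 16.852300 ≈ 1.065350

1.0654


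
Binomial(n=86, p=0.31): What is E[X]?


E[X] = n*p = 86 * 0.31 = 26.66

26.66


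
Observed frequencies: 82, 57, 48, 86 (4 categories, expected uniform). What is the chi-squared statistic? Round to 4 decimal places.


chi2 = sum((O-E)^2/E), E = total/4
total = 273, E = 273/4 = 68.25
(82 - 68.25)^2 / 68.25 = 189.0625 / 68.25 = 3025/1092 ≈ 2.770147
(57 - 68.25)^2 / 68.25 = 126.5625 / 68.25 = 675/364 ≈ 1.854396
(48 - 68.25)^2 / 68.25 = 410.0625 / 68.25 = 2187/364 ≈ 6.008242
(86 - 68.25)^2 / 68.25 = 315.0625 / 68.25 = 5041/1092 ≈ 4.616300
chi2 = 4163/273 ≈ 15.249084

15.2491


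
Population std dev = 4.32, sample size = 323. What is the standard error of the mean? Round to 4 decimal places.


SE = sigma / sqrt(n)
sqrt(323) ≈ 17.972201
SE = 4.32 / 17.972201 ≈ 0.240371

0.2404


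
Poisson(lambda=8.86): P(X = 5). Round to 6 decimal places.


P = e^(-lam) * lam^k / k!
e^(-8.86) ≈ 0.0001419551
lam^k = 8.86^5 ≈ 54596.978593
k! = 5! = 120
P = 0.0001419551 * 54596.978593 / 120 ≈ 0.064586

0.064586


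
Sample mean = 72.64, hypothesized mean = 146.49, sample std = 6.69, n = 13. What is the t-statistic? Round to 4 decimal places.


t = (xbar - mu0) / (s/sqrt(n))
xbar - mu0 = 72.64 - 146.49 = -73.85
sqrt(13) ≈ 3.60555128
s/sqrt(n) = 6.69 / 3.60555128 ≈ 1.85547216
t = -73.85 / 1.85547216 ≈ -39.801190

-39.8012


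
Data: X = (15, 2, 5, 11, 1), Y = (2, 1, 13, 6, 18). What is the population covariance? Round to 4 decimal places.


Cov = (1/n)*sum((xi-xbar)(yi-ybar))
n = 5, xbar = 34/5 = 6.8, ybar = 40/5 = 8
sum((xi-xbar)(yi-ybar)) = -91
Cov = -91 / 5 = -18.2

-18.2000


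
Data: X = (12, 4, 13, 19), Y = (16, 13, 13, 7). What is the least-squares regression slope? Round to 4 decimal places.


b = sum((xi-xbar)(yi-ybar)) / sum((xi-xbar)^2)
n = 4, xbar = 48/4 = 12, ybar = 49/4 = 12.25
Sxy = sum((xi-xbar)(yi-ybar)) = -42
Sxx = sum((xi-xbar)^2) = 114
b = Sxy / Sxx = -7/19 ≈ -0.368421

-0.3684


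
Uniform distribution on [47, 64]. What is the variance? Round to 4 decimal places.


Var = (b-a)^2 / 12
(b-a)^2 = (64 - 47)^2 = 289
Var = 289/12 ≈ 24.083333

24.0833


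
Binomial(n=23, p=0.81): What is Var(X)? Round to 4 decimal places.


Var = n*p*(1-p) = 23 * 0.81 * 0.19 = 3.5397

3.5397


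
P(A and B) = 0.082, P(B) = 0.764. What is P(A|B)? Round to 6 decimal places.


P(A|B) = P(A and B) / P(B) = 0.082 / 0.764 = 41/382 ≈ 0.10732984

0.107330


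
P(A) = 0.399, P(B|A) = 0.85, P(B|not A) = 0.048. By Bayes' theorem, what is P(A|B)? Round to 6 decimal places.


P(A|B) = P(B|A)*P(A) / P(B), P(B) = P(B|A)*P(A) + P(B|not A)*P(not A)
P(B|A)*P(A) = 0.85 * 0.399 = 0.33915
P(B|not A)*P(not A) = 0.048 * 0.601 = 0.028848
P(B) = 0.33915 + 0.028848 = 0.367998
P(A|B) = 0.33915 / 0.367998 ≈ 0.92160827

0.921608


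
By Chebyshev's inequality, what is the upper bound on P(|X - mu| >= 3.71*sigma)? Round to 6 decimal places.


P <= 1/k^2
k^2 = 3.71^2 = 13.7641
1/k^2 = 1 / 13.7641 ≈ 0.07265277

0.072653


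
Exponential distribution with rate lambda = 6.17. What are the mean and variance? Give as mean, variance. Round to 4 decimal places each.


mean = 1/lam, var = 1/lam^2
mean = 1 / 6.17 = 100/617 ≈ 0.162075
lam^2 = 6.17^2 = 38.0689
var = 1 / 38.0689 ≈ 0.026268

0.1621, 0.0263


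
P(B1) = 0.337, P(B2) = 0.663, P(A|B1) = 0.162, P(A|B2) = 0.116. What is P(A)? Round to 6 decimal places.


P(A) = P(A|B1)*P(B1) + P(A|B2)*P(B2)
P(A|B1)*P(B1) = 0.162 * 0.337 = 0.054594
P(A|B2)*P(B2) = 0.116 * 0.663 = 0.076908
P(A) = 0.054594 + 0.076908 = 0.131502

0.131502


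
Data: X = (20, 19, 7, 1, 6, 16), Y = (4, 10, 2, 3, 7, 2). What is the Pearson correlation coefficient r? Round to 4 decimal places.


r = sum((xi-xbar)(yi-ybar)) / sqrt(sum((xi-xbar)^2) * sum((yi-ybar)^2))
n = 6, xbar = 69/6 = 11.5, ybar = 28/6 = 14/3 ≈ 4.666667
Sxy = sum((xi-xbar)(yi-ybar)) = 39
Sxx = sum((xi-xbar)^2) = 309.5
Syy = sum((yi-ybar)^2) = 154/3 ≈ 51.333333
sqrt(Sxx*Syy) ≈ 126.046288
r = Sxy / sqrt(Sxx*Syy) = 39 / 126.046288 ≈ 0.309410

0.3094


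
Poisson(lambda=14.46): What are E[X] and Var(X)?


E[X] = Var(X) = lambda = 14.46

14.46, 14.46


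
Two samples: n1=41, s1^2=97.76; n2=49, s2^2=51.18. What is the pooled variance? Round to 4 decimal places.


sp^2 = ((n1-1)*s1^2 + (n2-1)*s2^2)/(n1+n2-2)
(n1-1)*s1^2 = 40 * 97.76 = 3910.4
(n2-1)*s2^2 = 48 * 51.18 = 2456.64
numerator = 3910.4 + 2456.64 = 6367.04
n1+n2-2 = 88
sp^2 = 6367.04 / 88 = 19897/275 ≈ 72.352727

72.3527


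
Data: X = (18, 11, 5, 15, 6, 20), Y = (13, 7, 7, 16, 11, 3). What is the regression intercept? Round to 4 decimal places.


a = ybar - b*xbar, where b = sum((xi-xbar)(yi-ybar)) / sum((xi-xbar)^2)
n = 6, xbar = 75/6 = 12.5, ybar = 57/6 = 9.5
Sxy = sum((xi-xbar)(yi-ybar)) = -0.5
Sxx = sum((xi-xbar)^2) = 193.5
b = Sxy / Sxx = -1/387 ≈ -0.002584
a = 9.5 - (-0.002584) * 12.5 = 3689/387 ≈ 9.532300

9.5323


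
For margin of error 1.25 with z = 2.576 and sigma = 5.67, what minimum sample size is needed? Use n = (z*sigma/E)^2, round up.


z*sigma/E = 2.576 * 5.67 / 1.25 = 11.684736
(z*sigma/E)^2 ≈ 136.533055
round up: n = 137

137


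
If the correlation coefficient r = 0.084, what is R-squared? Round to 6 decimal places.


R^2 = r^2 = (0.084)^2 = 0.007056

0.007056


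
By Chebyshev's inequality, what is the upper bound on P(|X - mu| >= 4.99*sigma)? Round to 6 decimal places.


P <= 1/k^2
k^2 = 4.99^2 = 24.9001
1/k^2 = 1 / 24.9001 ≈ 0.04016048

0.040160


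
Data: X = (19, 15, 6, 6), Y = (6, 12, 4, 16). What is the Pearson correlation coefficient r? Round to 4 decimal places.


r = sum((xi-xbar)(yi-ybar)) / sqrt(sum((xi-xbar)^2) * sum((yi-ybar)^2))
n = 4, xbar = 46/4 = 11.5, ybar = 38/4 = 9.5
Sxy = sum((xi-xbar)(yi-ybar)) = -23
Sxx = sum((xi-xbar)^2) = 129
Syy = sum((yi-ybar)^2) = 91
sqrt(Sxx*Syy) ≈ 108.346666
r = Sxy / sqrt(Sxx*Syy) = -23 / 108.346666 ≈ -0.212282

-0.2123


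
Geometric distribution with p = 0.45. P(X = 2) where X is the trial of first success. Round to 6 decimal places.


P = (1-p)^(k-1) * p
(1-p)^(k-1) = 0.55^1 = 0.55
P = 0.55 * 0.45 = 0.2475

0.247500


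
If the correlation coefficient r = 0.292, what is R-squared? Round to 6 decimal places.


R^2 = r^2 = (0.292)^2 = 0.085264

0.085264


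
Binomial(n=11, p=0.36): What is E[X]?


E[X] = n*p = 11 * 0.36 = 3.96

3.96


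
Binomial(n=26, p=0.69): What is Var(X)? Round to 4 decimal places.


Var = n*p*(1-p) = 26 * 0.69 * 0.31 = 5.5614

5.5614


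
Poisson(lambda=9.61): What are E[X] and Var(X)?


E[X] = Var(X) = lambda = 9.61

9.61, 9.61


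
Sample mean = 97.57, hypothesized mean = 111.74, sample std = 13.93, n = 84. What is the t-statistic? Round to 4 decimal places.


t = (xbar - mu0) / (s/sqrt(n))
xbar - mu0 = 97.57 - 111.74 = -14.17
sqrt(84) ≈ 9.16515139
s/sqrt(n) = 13.93 / 9.16515139 ≈ 1.51988761
t = -14.17 / 1.51988761 ≈ -9.323058

-9.3231


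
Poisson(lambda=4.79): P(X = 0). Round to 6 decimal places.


P = e^(-lam) * lam^k / k!
e^(-4.79) ≈ 0.008312457
lam^k = 4.79^0 = 1
k! = 0! = 1
P = 0.008312457 * 1 / 1 ≈ 0.008312

0.008312


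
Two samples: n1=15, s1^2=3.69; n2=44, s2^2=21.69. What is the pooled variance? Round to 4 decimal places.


sp^2 = ((n1-1)*s1^2 + (n2-1)*s2^2)/(n1+n2-2)
(n1-1)*s1^2 = 14 * 3.69 = 51.66
(n2-1)*s2^2 = 43 * 21.69 = 932.67
numerator = 51.66 + 932.67 = 984.33
n1+n2-2 = 57
sp^2 = 984.33 / 57 = 32811/1900 ≈ 17.268947

17.2689
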